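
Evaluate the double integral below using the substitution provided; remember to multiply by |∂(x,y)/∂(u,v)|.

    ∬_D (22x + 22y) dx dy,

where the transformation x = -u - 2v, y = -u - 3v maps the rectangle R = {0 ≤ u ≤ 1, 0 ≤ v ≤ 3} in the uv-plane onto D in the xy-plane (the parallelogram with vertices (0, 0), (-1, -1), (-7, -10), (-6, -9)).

Compute the Jacobian determinant of (x, y) with respect to (u, v):

    ∂(x,y)/∂(u,v) = | -1  -2 | = (-1)(-3) - (-2)(-1) = 1.
                   | -1  -3 |

Its absolute value is |J| = 1 (the area scaling factor).

Substituting x = -u - 2v, y = -u - 3v into the integrand,

    22x + 22y → -44u - 110v,

so the integral becomes

    ∬_R (-44u - 110v) · |J| du dv = ∫_0^1 ∫_0^3 (-44u - 110v) dv du.

Inner (v): -132u - 495.
Outer (u): -561.

Therefore ∬_D (22x + 22y) dx dy = -561.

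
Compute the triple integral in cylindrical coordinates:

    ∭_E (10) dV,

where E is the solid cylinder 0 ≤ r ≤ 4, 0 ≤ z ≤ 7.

In cylindrical coordinates, x = r cos(θ), y = r sin(θ), z = z, and dV = r dr dθ dz.

The integrand becomes 10, so

    ∭_E (10) dV = ∫_{0}^{2π} ∫_{0}^{4} ∫_{0}^{7} (10) · r dz dr dθ.

Inner (z): 70r.
Middle (r from 0 to 4): 560.
Outer (θ): 1120π.

Therefore the triple integral equals 1120π.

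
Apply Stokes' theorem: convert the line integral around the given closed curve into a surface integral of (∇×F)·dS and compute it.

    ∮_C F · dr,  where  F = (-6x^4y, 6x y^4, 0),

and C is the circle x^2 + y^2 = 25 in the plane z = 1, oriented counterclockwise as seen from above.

Let S be the flat disk x^2 + y^2 ≤ 25 in the plane z = 1, with upward unit normal n̂ = ẑ. By Stokes' theorem,

    ∮_C F · dr = ∬_S (∇ × F) · n̂ dS = ∬_D (curl F)_z dA,

where D is the disk x^2 + y^2 ≤ 25.

Compute the curl of F = (-6x^4y, 6x y^4, 0):
    (∇ × F)_x = ∂F_z/∂y - ∂F_y/∂z = 0,
    (∇ × F)_y = ∂F_x/∂z - ∂F_z/∂x = 0,
    (∇ × F)_z = ∂F_y/∂x - ∂F_x/∂y = 6x^4 + 6y^4.

On z = 1, (curl F)_z = 6x^4 + 6y^4.

Convert to polar (x = r cos θ, y = r sin θ, dA = r dr dθ); the integrand becomes 6r^4(sin(θ)^4 + cos(θ)^4), so

    ∬_D (curl F)_z dA = ∫_0^{2π} ∫_0^{5} (6r^4(sin(θ)^4 + cos(θ)^4)) · r dr dθ.

Inner (r from 0 to 5): 15625sin(θ)^4 + 15625cos(θ)^4.
Outer (θ from 0 to 2π): 46875π/2.

Therefore ∮_C F · dr = 46875π/2.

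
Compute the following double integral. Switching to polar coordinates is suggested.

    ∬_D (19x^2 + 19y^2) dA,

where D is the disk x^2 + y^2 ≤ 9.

The region D is 0 ≤ r ≤ 3, 0 ≤ θ ≤ 2π in polar coordinates, where x = r cos(θ), y = r sin(θ), and dA = r dr dθ.

Under the substitution, the integrand becomes 19r^2, so

    ∬_D (19x^2 + 19y^2) dA = ∫_{0}^{2π} ∫_{0}^{3} (19r^2) · r dr dθ.

Inner integral (in r): ∫_{0}^{3} (19r^2) · r dr = 1539/4.

Outer integral (in θ): ∫_{0}^{2π} (1539/4) dθ = 1539π/2.

Therefore ∬_D (19x^2 + 19y^2) dA = 1539π/2.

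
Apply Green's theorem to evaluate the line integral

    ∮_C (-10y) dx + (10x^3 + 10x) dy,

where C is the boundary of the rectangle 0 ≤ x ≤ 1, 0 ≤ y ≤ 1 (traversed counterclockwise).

Green's theorem converts the closed line integral into a double integral over the enclosed region D:

    ∮_C P dx + Q dy = ∬_D (∂Q/∂x - ∂P/∂y) dA.

Here P = -10y, Q = 10x^3 + 10x, so

    ∂Q/∂x = 30x^2 + 10,    ∂P/∂y = -10,
    ∂Q/∂x - ∂P/∂y = 30x^2 + 20.

D is the region 0 ≤ x ≤ 1, 0 ≤ y ≤ 1. Evaluating the double integral:

    ∬_D (30x^2 + 20) dA = ∫_0^{1} ∫_0^{1} (30x^2 + 20) dy dx.

Inner (y from 0 to 1): 30x^2 + 20.
Outer (x from 0 to 1): 30.

Therefore ∮_C P dx + Q dy = 30.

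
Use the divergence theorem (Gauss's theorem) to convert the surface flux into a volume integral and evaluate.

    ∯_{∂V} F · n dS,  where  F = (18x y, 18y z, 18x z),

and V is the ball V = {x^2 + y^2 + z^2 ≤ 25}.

By the divergence theorem,

    ∯_{∂V} F · n dS = ∭_V (∇ · F) dV.

Compute the divergence:
    ∇ · F = ∂F_x/∂x + ∂F_y/∂y + ∂F_z/∂z = 18y + 18z + 18x = 18x + 18y + 18z.

In spherical coordinates, x = ρ sin(φ) cos(θ), y = ρ sin(φ) sin(θ), z = ρ cos(φ), dV = ρ^2 sin(φ) dρ dφ dθ, with 0 ≤ ρ ≤ 5, 0 ≤ φ ≤ π, 0 ≤ θ ≤ 2π.

The integrand, after substitution and multiplying by the volume element, becomes (18ρ (sqrt(2)sin(φ)sin(θ + π/4) + cos(φ))) · ρ^2 sin(φ), so

    ∭_V (∇·F) dV = ∫_0^{2π} ∫_0^{π} ∫_0^{5} (18ρ (sqrt(2)sin(φ)sin(θ + π/4) + cos(φ))) · ρ^2 sin(φ) dρ dφ dθ.

Inner (ρ from 0 to 5): 5625(sqrt(2)sin(φ)sin(θ + π/4) + cos(φ))sin(φ)/2.
Middle (φ from 0 to π): 5625sqrt(2)π sin(θ + π/4)/4.
Outer (θ from 0 to 2π): 0.

Therefore ∯_{∂V} F · n dS = 0.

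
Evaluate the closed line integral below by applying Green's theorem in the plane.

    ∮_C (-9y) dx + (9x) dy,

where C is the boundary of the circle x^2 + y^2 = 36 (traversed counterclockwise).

Green's theorem converts the closed line integral into a double integral over the enclosed region D:

    ∮_C P dx + Q dy = ∬_D (∂Q/∂x - ∂P/∂y) dA.

Here P = -9y, Q = 9x, so

    ∂Q/∂x = 9,    ∂P/∂y = -9,
    ∂Q/∂x - ∂P/∂y = 18.

D is the region x^2 + y^2 ≤ 36. Evaluating the double integral:

In polar coordinates (x = r cos θ, y = r sin θ, dA = r dr dθ) the integrand becomes 18, so

    ∬_D (18) dA = ∫_0^{2π} ∫_0^{6} (18) · r dr dθ.

Inner (r from 0 to 6): 324.
Outer (θ from 0 to 2π): 648π.

Therefore ∮_C P dx + Q dy = 648π.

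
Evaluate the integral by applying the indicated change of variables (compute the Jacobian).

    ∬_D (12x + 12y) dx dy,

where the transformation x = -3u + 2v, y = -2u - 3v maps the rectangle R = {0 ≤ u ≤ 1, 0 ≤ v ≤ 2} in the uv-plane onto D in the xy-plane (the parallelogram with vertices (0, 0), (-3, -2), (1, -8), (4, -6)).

Compute the Jacobian determinant of (x, y) with respect to (u, v):

    ∂(x,y)/∂(u,v) = | -3  2 | = (-3)(-3) - (2)(-2) = 13.
                   | -2  -3 |

Its absolute value is |J| = 13 (the area scaling factor).

Substituting x = -3u + 2v, y = -2u - 3v into the integrand,

    12x + 12y → -60u - 12v,

so the integral becomes

    ∬_R (-60u - 12v) · |J| du dv = ∫_0^1 ∫_0^2 (-780u - 156v) dv du.

Inner (v): -1560u - 312.
Outer (u): -1092.

Therefore ∬_D (12x + 12y) dx dy = -1092.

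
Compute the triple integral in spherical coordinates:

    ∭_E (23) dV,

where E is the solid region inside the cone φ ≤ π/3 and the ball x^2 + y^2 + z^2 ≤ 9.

In spherical coordinates, x = ρ sin(φ) cos(θ), y = ρ sin(φ) sin(θ), z = ρ cos(φ), and dV = ρ^2 sin(φ) dρ dφ dθ.

The integrand becomes 23, so

    ∭_E (23) dV = ∫_{0}^{2π} ∫_{0}^{π/3} ∫_{0}^{3} (23) · ρ^2 sin(φ) dρ dφ dθ.

Inner (ρ): 207sin(φ).
Middle (φ): 207/2.
Outer (θ): 207π.

Therefore the triple integral equals 207π.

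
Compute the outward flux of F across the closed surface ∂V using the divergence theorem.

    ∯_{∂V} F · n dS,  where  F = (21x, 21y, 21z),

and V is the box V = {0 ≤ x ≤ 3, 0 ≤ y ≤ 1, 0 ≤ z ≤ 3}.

By the divergence theorem,

    ∯_{∂V} F · n dS = ∭_V (∇ · F) dV.

Compute the divergence:
    ∇ · F = ∂F_x/∂x + ∂F_y/∂y + ∂F_z/∂z = 21 + 21 + 21 = 63.

V is a rectangular box, so dV = dx dy dz with 0 ≤ x ≤ 3, 0 ≤ y ≤ 1, 0 ≤ z ≤ 3.

Integrate (63) over V as an iterated integral:

    ∭_V (∇·F) dV = ∫_0^{3} ∫_0^{1} ∫_0^{3} (63) dz dy dx.

Inner (z from 0 to 3): 189.
Middle (y from 0 to 1): 189.
Outer (x from 0 to 3): 567.

Therefore ∯_{∂V} F · n dS = 567.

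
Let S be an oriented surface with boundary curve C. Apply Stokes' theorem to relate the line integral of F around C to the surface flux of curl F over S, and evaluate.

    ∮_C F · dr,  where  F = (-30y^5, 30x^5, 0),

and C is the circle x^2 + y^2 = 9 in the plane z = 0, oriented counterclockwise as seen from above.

Let S be the flat disk x^2 + y^2 ≤ 9 in the plane z = 0, with upward unit normal n̂ = ẑ. By Stokes' theorem,

    ∮_C F · dr = ∬_S (∇ × F) · n̂ dS = ∬_D (curl F)_z dA,

where D is the disk x^2 + y^2 ≤ 9.

Compute the curl of F = (-30y^5, 30x^5, 0):
    (∇ × F)_x = ∂F_z/∂y - ∂F_y/∂z = 0,
    (∇ × F)_y = ∂F_x/∂z - ∂F_z/∂x = 0,
    (∇ × F)_z = ∂F_y/∂x - ∂F_x/∂y = 150x^4 + 150y^4.

On z = 0, (curl F)_z = 150x^4 + 150y^4.

Convert to polar (x = r cos θ, y = r sin θ, dA = r dr dθ); the integrand becomes 150r^4(sin(θ)^4 + cos(θ)^4), so

    ∬_D (curl F)_z dA = ∫_0^{2π} ∫_0^{3} (150r^4(sin(θ)^4 + cos(θ)^4)) · r dr dθ.

Inner (r from 0 to 3): 18225sin(θ)^4 + 18225cos(θ)^4.
Outer (θ from 0 to 2π): 54675π/2.

Therefore ∮_C F · dr = 54675π/2.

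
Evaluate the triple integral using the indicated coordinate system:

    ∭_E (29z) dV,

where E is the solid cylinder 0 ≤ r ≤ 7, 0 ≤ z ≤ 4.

In cylindrical coordinates, x = r cos(θ), y = r sin(θ), z = z, and dV = r dr dθ dz.

The integrand becomes 29z, so

    ∭_E (29z) dV = ∫_{0}^{2π} ∫_{0}^{7} ∫_{0}^{4} (29z) · r dz dr dθ.

Inner (z): 232r.
Middle (r from 0 to 7): 5684.
Outer (θ): 11368π.

Therefore the triple integral equals 11368π.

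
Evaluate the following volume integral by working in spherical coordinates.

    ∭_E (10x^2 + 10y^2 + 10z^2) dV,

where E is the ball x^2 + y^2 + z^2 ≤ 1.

In spherical coordinates, x = ρ sin(φ) cos(θ), y = ρ sin(φ) sin(θ), z = ρ cos(φ), and dV = ρ^2 sin(φ) dρ dφ dθ.

The integrand becomes 10ρ^2, so

    ∭_E (10x^2 + 10y^2 + 10z^2) dV = ∫_{0}^{2π} ∫_{0}^{π} ∫_{0}^{1} (10ρ^2) · ρ^2 sin(φ) dρ dφ dθ.

Inner (ρ): 2sin(φ).
Middle (φ): 4.
Outer (θ): 8π.

Therefore the triple integral equals 8π.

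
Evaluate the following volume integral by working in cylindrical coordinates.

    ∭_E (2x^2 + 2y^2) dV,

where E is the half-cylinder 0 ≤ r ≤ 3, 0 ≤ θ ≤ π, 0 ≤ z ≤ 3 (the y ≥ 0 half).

In cylindrical coordinates, x = r cos(θ), y = r sin(θ), z = z, and dV = r dr dθ dz.

The integrand becomes 2r^2, so

    ∭_E (2x^2 + 2y^2) dV = ∫_{0}^{π} ∫_{0}^{3} ∫_{0}^{3} (2r^2) · r dz dr dθ.

Inner (z): 6r^3.
Middle (r from 0 to 3): 243/2.
Outer (θ): 243π/2.

Therefore the triple integral equals 243π/2.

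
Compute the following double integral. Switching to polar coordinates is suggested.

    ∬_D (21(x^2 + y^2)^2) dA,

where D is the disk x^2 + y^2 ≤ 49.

The region D is 0 ≤ r ≤ 7, 0 ≤ θ ≤ 2π in polar coordinates, where x = r cos(θ), y = r sin(θ), and dA = r dr dθ.

Under the substitution, the integrand becomes 21r^4, so

    ∬_D (21(x^2 + y^2)^2) dA = ∫_{0}^{2π} ∫_{0}^{7} (21r^4) · r dr dθ.

Inner integral (in r): ∫_{0}^{7} (21r^4) · r dr = 823543/2.

Outer integral (in θ): ∫_{0}^{2π} (823543/2) dθ = 823543π.

Therefore ∬_D (21(x^2 + y^2)^2) dA = 823543π.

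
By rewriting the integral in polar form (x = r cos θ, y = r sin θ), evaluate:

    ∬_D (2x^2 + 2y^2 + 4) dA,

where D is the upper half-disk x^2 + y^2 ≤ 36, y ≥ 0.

The region D is 0 ≤ r ≤ 6, 0 ≤ θ ≤ π in polar coordinates, where x = r cos(θ), y = r sin(θ), and dA = r dr dθ.

Under the substitution, the integrand becomes 2r^2 + 4, so

    ∬_D (2x^2 + 2y^2 + 4) dA = ∫_{0}^{π} ∫_{0}^{6} (2r^2 + 4) · r dr dθ.

Inner integral (in r): ∫_{0}^{6} (2r^2 + 4) · r dr = 720.

Outer integral (in θ): ∫_{0}^{π} (720) dθ = 720π.

Therefore ∬_D (2x^2 + 2y^2 + 4) dA = 720π.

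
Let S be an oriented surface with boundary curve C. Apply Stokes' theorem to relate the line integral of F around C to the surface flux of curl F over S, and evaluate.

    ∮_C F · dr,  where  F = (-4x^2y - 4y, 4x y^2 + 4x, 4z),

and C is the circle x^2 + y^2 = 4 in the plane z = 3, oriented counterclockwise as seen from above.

Let S be the flat disk x^2 + y^2 ≤ 4 in the plane z = 3, with upward unit normal n̂ = ẑ. By Stokes' theorem,

    ∮_C F · dr = ∬_S (∇ × F) · n̂ dS = ∬_D (curl F)_z dA,

where D is the disk x^2 + y^2 ≤ 4.

Compute the curl of F = (-4x^2y - 4y, 4x y^2 + 4x, 4z):
    (∇ × F)_x = ∂F_z/∂y - ∂F_y/∂z = 0,
    (∇ × F)_y = ∂F_x/∂z - ∂F_z/∂x = 0,
    (∇ × F)_z = ∂F_y/∂x - ∂F_x/∂y = 4x^2 + 4y^2 + 8.

On z = 3, (curl F)_z = 4x^2 + 4y^2 + 8.

Convert to polar (x = r cos θ, y = r sin θ, dA = r dr dθ); the integrand becomes 4r^2 + 8, so

    ∬_D (curl F)_z dA = ∫_0^{2π} ∫_0^{2} (4r^2 + 8) · r dr dθ.

Inner (r from 0 to 2): 32.
Outer (θ from 0 to 2π): 64π.

Therefore ∮_C F · dr = 64π.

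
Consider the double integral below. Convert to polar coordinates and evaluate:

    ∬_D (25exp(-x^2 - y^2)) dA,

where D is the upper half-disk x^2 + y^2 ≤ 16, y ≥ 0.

The region D is 0 ≤ r ≤ 4, 0 ≤ θ ≤ π in polar coordinates, where x = r cos(θ), y = r sin(θ), and dA = r dr dθ.

Under the substitution, the integrand becomes 25exp(-r^2), so

    ∬_D (25exp(-x^2 - y^2)) dA = ∫_{0}^{π} ∫_{0}^{4} (25exp(-r^2)) · r dr dθ.

Inner integral (in r): ∫_{0}^{4} (25exp(-r^2)) · r dr = 25/2 - 25exp(-16)/2.

Outer integral (in θ): ∫_{0}^{π} (25/2 - 25exp(-16)/2) dθ = -25π (1 - exp(16))exp(-16)/2.

Therefore ∬_D (25exp(-x^2 - y^2)) dA = -25π (1 - exp(16))exp(-16)/2.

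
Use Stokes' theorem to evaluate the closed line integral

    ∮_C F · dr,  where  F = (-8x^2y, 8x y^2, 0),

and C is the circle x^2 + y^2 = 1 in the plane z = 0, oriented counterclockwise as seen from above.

Let S be the flat disk x^2 + y^2 ≤ 1 in the plane z = 0, with upward unit normal n̂ = ẑ. By Stokes' theorem,

    ∮_C F · dr = ∬_S (∇ × F) · n̂ dS = ∬_D (curl F)_z dA,

where D is the disk x^2 + y^2 ≤ 1.

Compute the curl of F = (-8x^2y, 8x y^2, 0):
    (∇ × F)_x = ∂F_z/∂y - ∂F_y/∂z = 0,
    (∇ × F)_y = ∂F_x/∂z - ∂F_z/∂x = 0,
    (∇ × F)_z = ∂F_y/∂x - ∂F_x/∂y = 8x^2 + 8y^2.

On z = 0, (curl F)_z = 8x^2 + 8y^2.

Convert to polar (x = r cos θ, y = r sin θ, dA = r dr dθ); the integrand becomes 8r^2, so

    ∬_D (curl F)_z dA = ∫_0^{2π} ∫_0^{1} (8r^2) · r dr dθ.

Inner (r from 0 to 1): 2.
Outer (θ from 0 to 2π): 4π.

Therefore ∮_C F · dr = 4π.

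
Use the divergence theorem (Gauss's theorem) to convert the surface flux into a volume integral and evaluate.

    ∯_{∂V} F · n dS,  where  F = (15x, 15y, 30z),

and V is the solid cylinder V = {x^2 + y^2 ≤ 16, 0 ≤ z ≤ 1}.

By the divergence theorem,

    ∯_{∂V} F · n dS = ∭_V (∇ · F) dV.

Compute the divergence:
    ∇ · F = ∂F_x/∂x + ∂F_y/∂y + ∂F_z/∂z = 15 + 15 + 30 = 60.

In cylindrical coordinates, x = r cos(θ), y = r sin(θ), z = z, dV = r dr dθ dz, with 0 ≤ r ≤ 4, 0 ≤ θ ≤ 2π, 0 ≤ z ≤ 1.

The integrand, after substitution and multiplying by the volume element, becomes (60) · r, so

    ∭_V (∇·F) dV = ∫_0^{2π} ∫_0^{4} ∫_0^{1} (60) · r dz dr dθ.

Inner (z from 0 to 1): 60r.
Middle (r from 0 to 4): 480.
Outer (θ from 0 to 2π): 960π.

Therefore ∯_{∂V} F · n dS = 960π.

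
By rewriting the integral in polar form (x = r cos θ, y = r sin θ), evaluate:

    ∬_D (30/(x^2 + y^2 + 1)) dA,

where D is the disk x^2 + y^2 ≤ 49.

The region D is 0 ≤ r ≤ 7, 0 ≤ θ ≤ 2π in polar coordinates, where x = r cos(θ), y = r sin(θ), and dA = r dr dθ.

Under the substitution, the integrand becomes 30/(r^2 + 1), so

    ∬_D (30/(x^2 + y^2 + 1)) dA = ∫_{0}^{2π} ∫_{0}^{7} (30/(r^2 + 1)) · r dr dθ.

Inner integral (in r): ∫_{0}^{7} (30/(r^2 + 1)) · r dr = log(30517578125000000000000000).

Outer integral (in θ): ∫_{0}^{2π} (log(30517578125000000000000000)) dθ = 30π log(50).

Therefore ∬_D (30/(x^2 + y^2 + 1)) dA = 30π log(50).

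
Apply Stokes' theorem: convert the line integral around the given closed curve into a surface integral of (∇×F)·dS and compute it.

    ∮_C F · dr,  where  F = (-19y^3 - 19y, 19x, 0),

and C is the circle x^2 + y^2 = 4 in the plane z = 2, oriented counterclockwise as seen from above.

Let S be the flat disk x^2 + y^2 ≤ 4 in the plane z = 2, with upward unit normal n̂ = ẑ. By Stokes' theorem,

    ∮_C F · dr = ∬_S (∇ × F) · n̂ dS = ∬_D (curl F)_z dA,

where D is the disk x^2 + y^2 ≤ 4.

Compute the curl of F = (-19y^3 - 19y, 19x, 0):
    (∇ × F)_x = ∂F_z/∂y - ∂F_y/∂z = 0,
    (∇ × F)_y = ∂F_x/∂z - ∂F_z/∂x = 0,
    (∇ × F)_z = ∂F_y/∂x - ∂F_x/∂y = 57y^2 + 38.

On z = 2, (curl F)_z = 57y^2 + 38.

Convert to polar (x = r cos θ, y = r sin θ, dA = r dr dθ); the integrand becomes 57r^2sin(θ)^2 + 38, so

    ∬_D (curl F)_z dA = ∫_0^{2π} ∫_0^{2} (57r^2sin(θ)^2 + 38) · r dr dθ.

Inner (r from 0 to 2): 228sin(θ)^2 + 76.
Outer (θ from 0 to 2π): 380π.

Therefore ∮_C F · dr = 380π.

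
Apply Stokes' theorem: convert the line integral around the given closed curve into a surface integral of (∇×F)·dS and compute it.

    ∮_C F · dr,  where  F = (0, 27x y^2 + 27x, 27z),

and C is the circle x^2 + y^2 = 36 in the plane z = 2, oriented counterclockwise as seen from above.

Let S be the flat disk x^2 + y^2 ≤ 36 in the plane z = 2, with upward unit normal n̂ = ẑ. By Stokes' theorem,

    ∮_C F · dr = ∬_S (∇ × F) · n̂ dS = ∬_D (curl F)_z dA,

where D is the disk x^2 + y^2 ≤ 36.

Compute the curl of F = (0, 27x y^2 + 27x, 27z):
    (∇ × F)_x = ∂F_z/∂y - ∂F_y/∂z = 0,
    (∇ × F)_y = ∂F_x/∂z - ∂F_z/∂x = 0,
    (∇ × F)_z = ∂F_y/∂x - ∂F_x/∂y = 27y^2 + 27.

On z = 2, (curl F)_z = 27y^2 + 27.

Convert to polar (x = r cos θ, y = r sin θ, dA = r dr dθ); the integrand becomes 27r^2sin(θ)^2 + 27, so

    ∬_D (curl F)_z dA = ∫_0^{2π} ∫_0^{6} (27r^2sin(θ)^2 + 27) · r dr dθ.

Inner (r from 0 to 6): 8748sin(θ)^2 + 486.
Outer (θ from 0 to 2π): 9720π.

Therefore ∮_C F · dr = 9720π.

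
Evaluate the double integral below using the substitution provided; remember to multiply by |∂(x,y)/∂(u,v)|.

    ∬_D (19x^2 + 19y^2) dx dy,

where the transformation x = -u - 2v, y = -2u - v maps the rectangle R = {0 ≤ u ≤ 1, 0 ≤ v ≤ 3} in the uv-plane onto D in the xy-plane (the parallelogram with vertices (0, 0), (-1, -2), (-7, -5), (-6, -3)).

Compute the Jacobian determinant of (x, y) with respect to (u, v):

    ∂(x,y)/∂(u,v) = | -1  -2 | = (-1)(-1) - (-2)(-2) = -3.
                   | -2  -1 |

Its absolute value is |J| = 3 (the area scaling factor).

Substituting x = -u - 2v, y = -2u - v into the integrand,

    19x^2 + 19y^2 → 95u^2 + 152u v + 95v^2,

so the integral becomes

    ∬_R (95u^2 + 152u v + 95v^2) · |J| du dv = ∫_0^1 ∫_0^3 (285u^2 + 456u v + 285v^2) dv du.

Inner (v): 855u^2 + 2052u + 2565.
Outer (u): 3876.

Therefore ∬_D (19x^2 + 19y^2) dx dy = 3876.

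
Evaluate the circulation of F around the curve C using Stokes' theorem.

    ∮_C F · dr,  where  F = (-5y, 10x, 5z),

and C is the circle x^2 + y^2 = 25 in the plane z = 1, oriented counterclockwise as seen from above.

Let S be the flat disk x^2 + y^2 ≤ 25 in the plane z = 1, with upward unit normal n̂ = ẑ. By Stokes' theorem,

    ∮_C F · dr = ∬_S (∇ × F) · n̂ dS = ∬_D (curl F)_z dA,

where D is the disk x^2 + y^2 ≤ 25.

Compute the curl of F = (-5y, 10x, 5z):
    (∇ × F)_x = ∂F_z/∂y - ∂F_y/∂z = 0,
    (∇ × F)_y = ∂F_x/∂z - ∂F_z/∂x = 0,
    (∇ × F)_z = ∂F_y/∂x - ∂F_x/∂y = 15.

On z = 1, (curl F)_z = 15.

Convert to polar (x = r cos θ, y = r sin θ, dA = r dr dθ); the integrand becomes 15, so

    ∬_D (curl F)_z dA = ∫_0^{2π} ∫_0^{5} (15) · r dr dθ.

Inner (r from 0 to 5): 375/2.
Outer (θ from 0 to 2π): 375π.

Therefore ∮_C F · dr = 375π.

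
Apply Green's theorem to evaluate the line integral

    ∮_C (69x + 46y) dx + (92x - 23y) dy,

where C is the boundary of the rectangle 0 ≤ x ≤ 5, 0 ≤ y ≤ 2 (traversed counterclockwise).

Green's theorem converts the closed line integral into a double integral over the enclosed region D:

    ∮_C P dx + Q dy = ∬_D (∂Q/∂x - ∂P/∂y) dA.

Here P = 69x + 46y, Q = 92x - 23y, so

    ∂Q/∂x = 92,    ∂P/∂y = 46,
    ∂Q/∂x - ∂P/∂y = 46.

D is the region 0 ≤ x ≤ 5, 0 ≤ y ≤ 2. Evaluating the double integral:

    ∬_D (46) dA = ∫_0^{5} ∫_0^{2} (46) dy dx.

Inner (y from 0 to 2): 92.
Outer (x from 0 to 5): 460.

Therefore ∮_C P dx + Q dy = 460.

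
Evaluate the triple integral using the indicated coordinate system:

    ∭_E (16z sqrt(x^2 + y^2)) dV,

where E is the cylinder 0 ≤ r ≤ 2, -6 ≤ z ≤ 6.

In cylindrical coordinates, x = r cos(θ), y = r sin(θ), z = z, and dV = r dr dθ dz.

The integrand becomes 16r z, so

    ∭_E (16z sqrt(x^2 + y^2)) dV = ∫_{0}^{2π} ∫_{0}^{2} ∫_{-6}^{6} (16r z) · r dz dr dθ.

Inner (z): 0.
Middle (r from 0 to 2): 0.
Outer (θ): 0.

Therefore the triple integral equals 0.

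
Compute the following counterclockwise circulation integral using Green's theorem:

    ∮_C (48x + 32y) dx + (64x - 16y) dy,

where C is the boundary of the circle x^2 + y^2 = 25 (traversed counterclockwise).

Green's theorem converts the closed line integral into a double integral over the enclosed region D:

    ∮_C P dx + Q dy = ∬_D (∂Q/∂x - ∂P/∂y) dA.

Here P = 48x + 32y, Q = 64x - 16y, so

    ∂Q/∂x = 64,    ∂P/∂y = 32,
    ∂Q/∂x - ∂P/∂y = 32.

D is the region x^2 + y^2 ≤ 25. Evaluating the double integral:

In polar coordinates (x = r cos θ, y = r sin θ, dA = r dr dθ) the integrand becomes 32, so

    ∬_D (32) dA = ∫_0^{2π} ∫_0^{5} (32) · r dr dθ.

Inner (r from 0 to 5): 400.
Outer (θ from 0 to 2π): 800π.

Therefore ∮_C P dx + Q dy = 800π.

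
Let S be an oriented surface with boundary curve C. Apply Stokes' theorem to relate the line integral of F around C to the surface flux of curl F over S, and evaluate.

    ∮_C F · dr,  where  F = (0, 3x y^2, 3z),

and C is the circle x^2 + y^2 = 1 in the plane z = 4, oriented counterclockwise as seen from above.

Let S be the flat disk x^2 + y^2 ≤ 1 in the plane z = 4, with upward unit normal n̂ = ẑ. By Stokes' theorem,

    ∮_C F · dr = ∬_S (∇ × F) · n̂ dS = ∬_D (curl F)_z dA,

where D is the disk x^2 + y^2 ≤ 1.

Compute the curl of F = (0, 3x y^2, 3z):
    (∇ × F)_x = ∂F_z/∂y - ∂F_y/∂z = 0,
    (∇ × F)_y = ∂F_x/∂z - ∂F_z/∂x = 0,
    (∇ × F)_z = ∂F_y/∂x - ∂F_x/∂y = 3y^2.

On z = 4, (curl F)_z = 3y^2.

Convert to polar (x = r cos θ, y = r sin θ, dA = r dr dθ); the integrand becomes 3r^2sin(θ)^2, so

    ∬_D (curl F)_z dA = ∫_0^{2π} ∫_0^{1} (3r^2sin(θ)^2) · r dr dθ.

Inner (r from 0 to 1): 3sin(θ)^2/4.
Outer (θ from 0 to 2π): 3π/4.

Therefore ∮_C F · dr = 3π/4.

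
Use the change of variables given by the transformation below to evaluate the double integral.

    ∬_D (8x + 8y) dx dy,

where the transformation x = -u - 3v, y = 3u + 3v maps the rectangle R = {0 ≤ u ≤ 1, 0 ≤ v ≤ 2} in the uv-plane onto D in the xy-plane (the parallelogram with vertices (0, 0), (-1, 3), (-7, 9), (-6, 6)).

Compute the Jacobian determinant of (x, y) with respect to (u, v):

    ∂(x,y)/∂(u,v) = | -1  -3 | = (-1)(3) - (-3)(3) = 6.
                   | 3  3 |

Its absolute value is |J| = 6 (the area scaling factor).

Substituting x = -u - 3v, y = 3u + 3v into the integrand,

    8x + 8y → 16u,

so the integral becomes

    ∬_R (16u) · |J| du dv = ∫_0^1 ∫_0^2 (96u) dv du.

Inner (v): 192u.
Outer (u): 96.

Therefore ∬_D (8x + 8y) dx dy = 96.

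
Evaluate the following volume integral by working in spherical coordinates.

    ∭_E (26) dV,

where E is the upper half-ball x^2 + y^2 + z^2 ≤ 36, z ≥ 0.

In spherical coordinates, x = ρ sin(φ) cos(θ), y = ρ sin(φ) sin(θ), z = ρ cos(φ), and dV = ρ^2 sin(φ) dρ dφ dθ.

The integrand becomes 26, so

    ∭_E (26) dV = ∫_{0}^{2π} ∫_{0}^{π/2} ∫_{0}^{6} (26) · ρ^2 sin(φ) dρ dφ dθ.

Inner (ρ): 1872sin(φ).
Middle (φ): 1872.
Outer (θ): 3744π.

Therefore the triple integral equals 3744π.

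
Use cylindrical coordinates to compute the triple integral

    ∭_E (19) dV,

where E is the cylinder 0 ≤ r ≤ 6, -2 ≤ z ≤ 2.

In cylindrical coordinates, x = r cos(θ), y = r sin(θ), z = z, and dV = r dr dθ dz.

The integrand becomes 19, so

    ∭_E (19) dV = ∫_{0}^{2π} ∫_{0}^{6} ∫_{-2}^{2} (19) · r dz dr dθ.

Inner (z): 76r.
Middle (r from 0 to 6): 1368.
Outer (θ): 2736π.

Therefore the triple integral equals 2736π.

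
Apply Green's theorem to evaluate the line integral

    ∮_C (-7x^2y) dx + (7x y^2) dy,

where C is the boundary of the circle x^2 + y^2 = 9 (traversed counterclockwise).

Green's theorem converts the closed line integral into a double integral over the enclosed region D:

    ∮_C P dx + Q dy = ∬_D (∂Q/∂x - ∂P/∂y) dA.

Here P = -7x^2y, Q = 7x y^2, so

    ∂Q/∂x = 7y^2,    ∂P/∂y = -7x^2,
    ∂Q/∂x - ∂P/∂y = 7x^2 + 7y^2.

D is the region x^2 + y^2 ≤ 9. Evaluating the double integral:

In polar coordinates (x = r cos θ, y = r sin θ, dA = r dr dθ) the integrand becomes 7r^2, so

    ∬_D (7x^2 + 7y^2) dA = ∫_0^{2π} ∫_0^{3} (7r^2) · r dr dθ.

Inner (r from 0 to 3): 567/4.
Outer (θ from 0 to 2π): 567π/2.

Therefore ∮_C P dx + Q dy = 567π/2.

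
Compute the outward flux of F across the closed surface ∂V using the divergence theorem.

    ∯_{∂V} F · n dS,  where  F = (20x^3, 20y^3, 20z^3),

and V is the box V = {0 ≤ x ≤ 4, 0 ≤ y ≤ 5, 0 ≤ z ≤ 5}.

By the divergence theorem,

    ∯_{∂V} F · n dS = ∭_V (∇ · F) dV.

Compute the divergence:
    ∇ · F = ∂F_x/∂x + ∂F_y/∂y + ∂F_z/∂z = 60x^2 + 60y^2 + 60z^2.

V is a rectangular box, so dV = dx dy dz with 0 ≤ x ≤ 4, 0 ≤ y ≤ 5, 0 ≤ z ≤ 5.

Integrate (60x^2 + 60y^2 + 60z^2) over V as an iterated integral:

    ∭_V (∇·F) dV = ∫_0^{4} ∫_0^{5} ∫_0^{5} (60x^2 + 60y^2 + 60z^2) dz dy dx.

Inner (z from 0 to 5): 300x^2 + 300y^2 + 2500.
Middle (y from 0 to 5): 1500x^2 + 25000.
Outer (x from 0 to 4): 132000.

Therefore ∯_{∂V} F · n dS = 132000.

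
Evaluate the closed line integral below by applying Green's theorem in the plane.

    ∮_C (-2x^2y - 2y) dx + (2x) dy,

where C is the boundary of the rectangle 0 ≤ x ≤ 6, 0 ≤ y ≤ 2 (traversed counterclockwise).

Green's theorem converts the closed line integral into a double integral over the enclosed region D:

    ∮_C P dx + Q dy = ∬_D (∂Q/∂x - ∂P/∂y) dA.

Here P = -2x^2y - 2y, Q = 2x, so

    ∂Q/∂x = 2,    ∂P/∂y = -2x^2 - 2,
    ∂Q/∂x - ∂P/∂y = 2x^2 + 4.

D is the region 0 ≤ x ≤ 6, 0 ≤ y ≤ 2. Evaluating the double integral:

    ∬_D (2x^2 + 4) dA = ∫_0^{6} ∫_0^{2} (2x^2 + 4) dy dx.

Inner (y from 0 to 2): 4x^2 + 8.
Outer (x from 0 to 6): 336.

Therefore ∮_C P dx + Q dy = 336.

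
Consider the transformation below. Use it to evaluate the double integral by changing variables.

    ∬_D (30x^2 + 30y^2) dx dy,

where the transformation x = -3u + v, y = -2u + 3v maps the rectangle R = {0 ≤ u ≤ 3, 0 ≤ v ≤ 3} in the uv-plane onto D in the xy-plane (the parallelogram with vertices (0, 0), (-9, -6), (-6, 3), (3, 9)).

Compute the Jacobian determinant of (x, y) with respect to (u, v):

    ∂(x,y)/∂(u,v) = | -3  1 | = (-3)(3) - (1)(-2) = -7.
                   | -2  3 |

Its absolute value is |J| = 7 (the area scaling factor).

Substituting x = -3u + v, y = -2u + 3v into the integrand,

    30x^2 + 30y^2 → 390u^2 - 540u v + 300v^2,

so the integral becomes

    ∬_R (390u^2 - 540u v + 300v^2) · |J| du dv = ∫_0^3 ∫_0^3 (2730u^2 - 3780u v + 2100v^2) dv du.

Inner (v): 8190u^2 - 17010u + 18900.
Outer (u): 53865.

Therefore ∬_D (30x^2 + 30y^2) dx dy = 53865.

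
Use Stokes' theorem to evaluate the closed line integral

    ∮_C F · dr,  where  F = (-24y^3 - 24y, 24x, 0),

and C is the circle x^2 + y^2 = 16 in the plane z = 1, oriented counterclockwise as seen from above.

Let S be the flat disk x^2 + y^2 ≤ 16 in the plane z = 1, with upward unit normal n̂ = ẑ. By Stokes' theorem,

    ∮_C F · dr = ∬_S (∇ × F) · n̂ dS = ∬_D (curl F)_z dA,

where D is the disk x^2 + y^2 ≤ 16.

Compute the curl of F = (-24y^3 - 24y, 24x, 0):
    (∇ × F)_x = ∂F_z/∂y - ∂F_y/∂z = 0,
    (∇ × F)_y = ∂F_x/∂z - ∂F_z/∂x = 0,
    (∇ × F)_z = ∂F_y/∂x - ∂F_x/∂y = 72y^2 + 48.

On z = 1, (curl F)_z = 72y^2 + 48.

Convert to polar (x = r cos θ, y = r sin θ, dA = r dr dθ); the integrand becomes 72r^2sin(θ)^2 + 48, so

    ∬_D (curl F)_z dA = ∫_0^{2π} ∫_0^{4} (72r^2sin(θ)^2 + 48) · r dr dθ.

Inner (r from 0 to 4): 4608sin(θ)^2 + 384.
Outer (θ from 0 to 2π): 5376π.

Therefore ∮_C F · dr = 5376π.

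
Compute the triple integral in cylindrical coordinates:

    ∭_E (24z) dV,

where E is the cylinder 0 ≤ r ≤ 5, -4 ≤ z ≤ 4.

In cylindrical coordinates, x = r cos(θ), y = r sin(θ), z = z, and dV = r dr dθ dz.

The integrand becomes 24z, so

    ∭_E (24z) dV = ∫_{0}^{2π} ∫_{0}^{5} ∫_{-4}^{4} (24z) · r dz dr dθ.

Inner (z): 0.
Middle (r from 0 to 5): 0.
Outer (θ): 0.

Therefore the triple integral equals 0.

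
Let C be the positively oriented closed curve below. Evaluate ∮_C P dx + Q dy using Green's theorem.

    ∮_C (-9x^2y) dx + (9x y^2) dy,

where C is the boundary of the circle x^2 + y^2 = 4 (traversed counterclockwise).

Green's theorem converts the closed line integral into a double integral over the enclosed region D:

    ∮_C P dx + Q dy = ∬_D (∂Q/∂x - ∂P/∂y) dA.

Here P = -9x^2y, Q = 9x y^2, so

    ∂Q/∂x = 9y^2,    ∂P/∂y = -9x^2,
    ∂Q/∂x - ∂P/∂y = 9x^2 + 9y^2.

D is the region x^2 + y^2 ≤ 4. Evaluating the double integral:

In polar coordinates (x = r cos θ, y = r sin θ, dA = r dr dθ) the integrand becomes 9r^2, so

    ∬_D (9x^2 + 9y^2) dA = ∫_0^{2π} ∫_0^{2} (9r^2) · r dr dθ.

Inner (r from 0 to 2): 36.
Outer (θ from 0 to 2π): 72π.

Therefore ∮_C P dx + Q dy = 72π.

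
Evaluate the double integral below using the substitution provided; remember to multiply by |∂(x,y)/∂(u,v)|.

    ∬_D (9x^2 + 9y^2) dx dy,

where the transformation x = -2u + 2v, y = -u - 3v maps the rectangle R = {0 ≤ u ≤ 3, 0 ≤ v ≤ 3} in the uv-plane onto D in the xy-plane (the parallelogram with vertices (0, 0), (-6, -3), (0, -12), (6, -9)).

Compute the Jacobian determinant of (x, y) with respect to (u, v):

    ∂(x,y)/∂(u,v) = | -2  2 | = (-2)(-3) - (2)(-1) = 8.
                   | -1  -3 |

Its absolute value is |J| = 8 (the area scaling factor).

Substituting x = -2u + 2v, y = -u - 3v into the integrand,

    9x^2 + 9y^2 → 45u^2 - 18u v + 117v^2,

so the integral becomes

    ∬_R (45u^2 - 18u v + 117v^2) · |J| du dv = ∫_0^3 ∫_0^3 (360u^2 - 144u v + 936v^2) dv du.

Inner (v): 1080u^2 - 648u + 8424.
Outer (u): 32076.

Therefore ∬_D (9x^2 + 9y^2) dx dy = 32076.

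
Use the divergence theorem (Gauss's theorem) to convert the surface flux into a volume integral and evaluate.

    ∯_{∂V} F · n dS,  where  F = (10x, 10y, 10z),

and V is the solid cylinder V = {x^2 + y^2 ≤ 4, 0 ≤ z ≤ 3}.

By the divergence theorem,

    ∯_{∂V} F · n dS = ∭_V (∇ · F) dV.

Compute the divergence:
    ∇ · F = ∂F_x/∂x + ∂F_y/∂y + ∂F_z/∂z = 10 + 10 + 10 = 30.

In cylindrical coordinates, x = r cos(θ), y = r sin(θ), z = z, dV = r dr dθ dz, with 0 ≤ r ≤ 2, 0 ≤ θ ≤ 2π, 0 ≤ z ≤ 3.

The integrand, after substitution and multiplying by the volume element, becomes (30) · r, so

    ∭_V (∇·F) dV = ∫_0^{2π} ∫_0^{2} ∫_0^{3} (30) · r dz dr dθ.

Inner (z from 0 to 3): 90r.
Middle (r from 0 to 2): 180.
Outer (θ from 0 to 2π): 360π.

Therefore ∯_{∂V} F · n dS = 360π.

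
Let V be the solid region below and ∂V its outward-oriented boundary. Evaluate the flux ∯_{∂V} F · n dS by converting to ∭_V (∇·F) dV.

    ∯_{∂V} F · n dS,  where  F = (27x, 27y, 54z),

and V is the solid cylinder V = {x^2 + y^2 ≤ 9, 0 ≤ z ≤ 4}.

By the divergence theorem,

    ∯_{∂V} F · n dS = ∭_V (∇ · F) dV.

Compute the divergence:
    ∇ · F = ∂F_x/∂x + ∂F_y/∂y + ∂F_z/∂z = 27 + 27 + 54 = 108.

In cylindrical coordinates, x = r cos(θ), y = r sin(θ), z = z, dV = r dr dθ dz, with 0 ≤ r ≤ 3, 0 ≤ θ ≤ 2π, 0 ≤ z ≤ 4.

The integrand, after substitution and multiplying by the volume element, becomes (108) · r, so

    ∭_V (∇·F) dV = ∫_0^{2π} ∫_0^{3} ∫_0^{4} (108) · r dz dr dθ.

Inner (z from 0 to 4): 432r.
Middle (r from 0 to 3): 1944.
Outer (θ from 0 to 2π): 3888π.

Therefore ∯_{∂V} F · n dS = 3888π.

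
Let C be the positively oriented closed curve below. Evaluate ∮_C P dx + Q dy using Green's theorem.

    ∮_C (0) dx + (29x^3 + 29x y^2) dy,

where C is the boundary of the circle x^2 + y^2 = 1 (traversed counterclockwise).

Green's theorem converts the closed line integral into a double integral over the enclosed region D:

    ∮_C P dx + Q dy = ∬_D (∂Q/∂x - ∂P/∂y) dA.

Here P = 0, Q = 29x^3 + 29x y^2, so

    ∂Q/∂x = 87x^2 + 29y^2,    ∂P/∂y = 0,
    ∂Q/∂x - ∂P/∂y = 87x^2 + 29y^2.

D is the region x^2 + y^2 ≤ 1. Evaluating the double integral:

In polar coordinates (x = r cos θ, y = r sin θ, dA = r dr dθ) the integrand becomes 29r^2(cos(2θ) + 2), so

    ∬_D (87x^2 + 29y^2) dA = ∫_0^{2π} ∫_0^{1} (29r^2(cos(2θ) + 2)) · r dr dθ.

Inner (r from 0 to 1): 29cos(2θ)/4 + 29/2.
Outer (θ from 0 to 2π): 29π.

Therefore ∮_C P dx + Q dy = 29π.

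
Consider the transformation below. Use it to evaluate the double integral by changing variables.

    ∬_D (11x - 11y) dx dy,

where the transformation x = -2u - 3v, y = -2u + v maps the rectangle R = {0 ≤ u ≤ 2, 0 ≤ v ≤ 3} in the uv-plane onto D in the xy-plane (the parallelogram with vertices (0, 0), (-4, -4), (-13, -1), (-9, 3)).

Compute the Jacobian determinant of (x, y) with respect to (u, v):

    ∂(x,y)/∂(u,v) = | -2  -3 | = (-2)(1) - (-3)(-2) = -8.
                   | -2  1 |

Its absolute value is |J| = 8 (the area scaling factor).

Substituting x = -2u - 3v, y = -2u + v into the integrand,

    11x - 11y → -44v,

so the integral becomes

    ∬_R (-44v) · |J| du dv = ∫_0^2 ∫_0^3 (-352v) dv du.

Inner (v): -1584.
Outer (u): -3168.

Therefore ∬_D (11x - 11y) dx dy = -3168.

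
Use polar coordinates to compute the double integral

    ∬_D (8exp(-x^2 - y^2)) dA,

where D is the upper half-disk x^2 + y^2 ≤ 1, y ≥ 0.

The region D is 0 ≤ r ≤ 1, 0 ≤ θ ≤ π in polar coordinates, where x = r cos(θ), y = r sin(θ), and dA = r dr dθ.

Under the substitution, the integrand becomes 8exp(-r^2), so

    ∬_D (8exp(-x^2 - y^2)) dA = ∫_{0}^{π} ∫_{0}^{1} (8exp(-r^2)) · r dr dθ.

Inner integral (in r): ∫_{0}^{1} (8exp(-r^2)) · r dr = 4 - 4exp(-1).

Outer integral (in θ): ∫_{0}^{π} (4 - 4exp(-1)) dθ = -4π exp(-1) + 4π.

Therefore ∬_D (8exp(-x^2 - y^2)) dA = -4π exp(-1) + 4π.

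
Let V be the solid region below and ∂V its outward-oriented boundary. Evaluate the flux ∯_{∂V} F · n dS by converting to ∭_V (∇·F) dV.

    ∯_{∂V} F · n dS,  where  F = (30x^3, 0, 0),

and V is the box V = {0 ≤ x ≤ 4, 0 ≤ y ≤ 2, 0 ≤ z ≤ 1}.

By the divergence theorem,

    ∯_{∂V} F · n dS = ∭_V (∇ · F) dV.

Compute the divergence:
    ∇ · F = ∂F_x/∂x + ∂F_y/∂y + ∂F_z/∂z = 90x^2 + 0 + 0 = 90x^2.

V is a rectangular box, so dV = dx dy dz with 0 ≤ x ≤ 4, 0 ≤ y ≤ 2, 0 ≤ z ≤ 1.

Integrate (90x^2) over V as an iterated integral:

    ∭_V (∇·F) dV = ∫_0^{4} ∫_0^{2} ∫_0^{1} (90x^2) dz dy dx.

Inner (z from 0 to 1): 90x^2.
Middle (y from 0 to 2): 180x^2.
Outer (x from 0 to 4): 3840.

Therefore ∯_{∂V} F · n dS = 3840.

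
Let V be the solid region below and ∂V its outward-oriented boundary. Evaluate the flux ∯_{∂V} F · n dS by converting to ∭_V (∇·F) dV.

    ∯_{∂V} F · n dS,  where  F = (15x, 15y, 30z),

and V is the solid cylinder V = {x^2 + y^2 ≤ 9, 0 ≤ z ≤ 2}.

By the divergence theorem,

    ∯_{∂V} F · n dS = ∭_V (∇ · F) dV.

Compute the divergence:
    ∇ · F = ∂F_x/∂x + ∂F_y/∂y + ∂F_z/∂z = 15 + 15 + 30 = 60.

In cylindrical coordinates, x = r cos(θ), y = r sin(θ), z = z, dV = r dr dθ dz, with 0 ≤ r ≤ 3, 0 ≤ θ ≤ 2π, 0 ≤ z ≤ 2.

The integrand, after substitution and multiplying by the volume element, becomes (60) · r, so

    ∭_V (∇·F) dV = ∫_0^{2π} ∫_0^{3} ∫_0^{2} (60) · r dz dr dθ.

Inner (z from 0 to 2): 120r.
Middle (r from 0 to 3): 540.
Outer (θ from 0 to 2π): 1080π.

Therefore ∯_{∂V} F · n dS = 1080π.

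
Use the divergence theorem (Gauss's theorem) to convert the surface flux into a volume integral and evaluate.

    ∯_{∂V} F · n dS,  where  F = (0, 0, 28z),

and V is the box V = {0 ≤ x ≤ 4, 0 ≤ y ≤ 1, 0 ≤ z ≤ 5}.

By the divergence theorem,

    ∯_{∂V} F · n dS = ∭_V (∇ · F) dV.

Compute the divergence:
    ∇ · F = ∂F_x/∂x + ∂F_y/∂y + ∂F_z/∂z = 0 + 0 + 28 = 28.

V is a rectangular box, so dV = dx dy dz with 0 ≤ x ≤ 4, 0 ≤ y ≤ 1, 0 ≤ z ≤ 5.

Integrate (28) over V as an iterated integral:

    ∭_V (∇·F) dV = ∫_0^{4} ∫_0^{1} ∫_0^{5} (28) dz dy dx.

Inner (z from 0 to 5): 140.
Middle (y from 0 to 1): 140.
Outer (x from 0 to 4): 560.

Therefore ∯_{∂V} F · n dS = 560.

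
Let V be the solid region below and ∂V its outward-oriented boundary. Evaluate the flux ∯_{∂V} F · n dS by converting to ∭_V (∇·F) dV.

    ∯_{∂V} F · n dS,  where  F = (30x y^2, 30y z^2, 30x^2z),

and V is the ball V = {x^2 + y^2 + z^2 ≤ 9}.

By the divergence theorem,

    ∯_{∂V} F · n dS = ∭_V (∇ · F) dV.

Compute the divergence:
    ∇ · F = ∂F_x/∂x + ∂F_y/∂y + ∂F_z/∂z = 30y^2 + 30z^2 + 30x^2 = 30x^2 + 30y^2 + 30z^2.

In spherical coordinates, x = ρ sin(φ) cos(θ), y = ρ sin(φ) sin(θ), z = ρ cos(φ), dV = ρ^2 sin(φ) dρ dφ dθ, with 0 ≤ ρ ≤ 3, 0 ≤ φ ≤ π, 0 ≤ θ ≤ 2π.

The integrand, after substitution and multiplying by the volume element, becomes (30ρ^2) · ρ^2 sin(φ), so

    ∭_V (∇·F) dV = ∫_0^{2π} ∫_0^{π} ∫_0^{3} (30ρ^2) · ρ^2 sin(φ) dρ dφ dθ.

Inner (ρ from 0 to 3): 1458sin(φ).
Middle (φ from 0 to π): 2916.
Outer (θ from 0 to 2π): 5832π.

Therefore ∯_{∂V} F · n dS = 5832π.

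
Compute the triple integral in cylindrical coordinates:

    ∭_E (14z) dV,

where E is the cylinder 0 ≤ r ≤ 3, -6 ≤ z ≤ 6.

In cylindrical coordinates, x = r cos(θ), y = r sin(θ), z = z, and dV = r dr dθ dz.

The integrand becomes 14z, so

    ∭_E (14z) dV = ∫_{0}^{2π} ∫_{0}^{3} ∫_{-6}^{6} (14z) · r dz dr dθ.

Inner (z): 0.
Middle (r from 0 to 3): 0.
Outer (θ): 0.

Therefore the triple integral equals 0.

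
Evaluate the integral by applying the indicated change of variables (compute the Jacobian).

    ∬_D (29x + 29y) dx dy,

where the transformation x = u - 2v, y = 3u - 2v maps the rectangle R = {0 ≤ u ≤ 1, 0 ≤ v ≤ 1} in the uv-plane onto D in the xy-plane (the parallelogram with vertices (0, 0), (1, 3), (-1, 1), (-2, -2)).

Compute the Jacobian determinant of (x, y) with respect to (u, v):

    ∂(x,y)/∂(u,v) = | 1  -2 | = (1)(-2) - (-2)(3) = 4.
                   | 3  -2 |

Its absolute value is |J| = 4 (the area scaling factor).

Substituting x = u - 2v, y = 3u - 2v into the integrand,

    29x + 29y → 116u - 116v,

so the integral becomes

    ∬_R (116u - 116v) · |J| du dv = ∫_0^1 ∫_0^1 (464u - 464v) dv du.

Inner (v): 464u - 232.
Outer (u): 0.

Therefore ∬_D (29x + 29y) dx dy = 0.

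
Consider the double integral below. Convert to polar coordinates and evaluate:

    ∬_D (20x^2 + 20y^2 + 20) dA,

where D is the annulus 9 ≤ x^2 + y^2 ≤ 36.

The region D is 3 ≤ r ≤ 6, 0 ≤ θ ≤ 2π in polar coordinates, where x = r cos(θ), y = r sin(θ), and dA = r dr dθ.

Under the substitution, the integrand becomes 20r^2 + 20, so

    ∬_D (20x^2 + 20y^2 + 20) dA = ∫_{0}^{2π} ∫_{3}^{6} (20r^2 + 20) · r dr dθ.

Inner integral (in r): ∫_{3}^{6} (20r^2 + 20) · r dr = 6345.

Outer integral (in θ): ∫_{0}^{2π} (6345) dθ = 12690π.

Therefore ∬_D (20x^2 + 20y^2 + 20) dA = 12690π.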